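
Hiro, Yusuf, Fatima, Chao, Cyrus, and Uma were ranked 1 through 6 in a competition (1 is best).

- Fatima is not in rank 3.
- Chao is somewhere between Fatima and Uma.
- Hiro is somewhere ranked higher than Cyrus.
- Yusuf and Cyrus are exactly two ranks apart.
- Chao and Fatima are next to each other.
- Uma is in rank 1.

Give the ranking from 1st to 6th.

From clue 1: Fatima is in {1,2,4,5,6}.
From clues 1–2: Chao is in {2,3,4,5}.
From clues 1–5: Chao is in {2,3,5}.
From clues 1–6: Uma → rank 1, Yusuf → rank 2, Hiro → rank 3, Cyrus → rank 4, Chao → rank 5, Fatima → rank 6.

Uma, Yusuf, Hiro, Cyrus, Chao, Fatima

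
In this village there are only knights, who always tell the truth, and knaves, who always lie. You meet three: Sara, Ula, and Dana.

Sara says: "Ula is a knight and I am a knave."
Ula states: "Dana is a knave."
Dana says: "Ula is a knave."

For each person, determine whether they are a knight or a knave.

Sara: knave, Ula: knave, Dana: knight

Consider Sara. Suppose Sara is a knight.
Then Sara's own statement would have to be true, but it can't be — contradiction.
So Sara is a knave.
Consider Ula. Suppose Ula is a knight.
Then Sara's statement comes out true, contradicting Sara being a knave.
So Ula is a knave.
With that fixed, Dana's statement is true, so Dana is a knight.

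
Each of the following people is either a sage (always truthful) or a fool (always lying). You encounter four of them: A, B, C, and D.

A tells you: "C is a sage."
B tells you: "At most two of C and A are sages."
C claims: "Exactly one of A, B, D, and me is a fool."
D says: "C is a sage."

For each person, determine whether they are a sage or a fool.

A: fool, B: sage, C: fool, D: fool

Regardless of anyone's role, B's statement is true, so B is a sage.
Consider A. Suppose A is a sage.
Then no assignment of the remaining roles makes every statement match its speaker's type — contradiction.
So A is a fool.
Consider C. Suppose C is a sage.
Then A's statement comes out true, contradicting A being a fool.
So C is a fool.
With that fixed, D's statement is false, so D is a fool.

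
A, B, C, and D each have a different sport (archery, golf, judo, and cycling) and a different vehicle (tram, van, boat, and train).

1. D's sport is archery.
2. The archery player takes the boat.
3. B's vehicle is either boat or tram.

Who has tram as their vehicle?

B

With clues 1–2, D is impossible for the one with vehicle tram.
With clues 1–3, A and C are impossible for the one with vehicle tram.
That leaves B.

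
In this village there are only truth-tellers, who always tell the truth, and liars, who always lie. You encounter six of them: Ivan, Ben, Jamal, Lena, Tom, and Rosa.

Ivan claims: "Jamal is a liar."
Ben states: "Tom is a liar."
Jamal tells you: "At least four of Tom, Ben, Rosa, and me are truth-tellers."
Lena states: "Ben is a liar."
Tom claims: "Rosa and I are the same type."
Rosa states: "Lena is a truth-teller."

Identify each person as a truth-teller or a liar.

Ivan: truth-teller, Ben: liar, Jamal: liar, Lena: truth-teller, Tom: truth-teller, Rosa: truth-teller

Consider Ivan. Suppose Ivan is a liar.
Then no assignment of the remaining roles makes every statement match its speaker's type — contradiction.
So Ivan is a truth-teller.
Consider Ben. Suppose Ben is a truth-teller.
Then no assignment of the remaining roles makes every statement match its speaker's type — contradiction.
So Ben is a liar.
With that fixed, Jamal's statement is false, so Jamal is a liar.
With that fixed, Lena's statement is true, so Lena is a truth-teller.
With that fixed, Rosa's statement is true, so Rosa is a truth-teller.
Consider Tom. Suppose Tom is a liar.
Then Ben's statement comes out true, contradicting Ben being a liar.
So Tom is a truth-teller.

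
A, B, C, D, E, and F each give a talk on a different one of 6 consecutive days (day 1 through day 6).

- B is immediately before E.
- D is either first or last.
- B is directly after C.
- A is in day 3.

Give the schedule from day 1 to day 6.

From clue 1: B is in {1,2,3,4,5}.
From clues 1–2: D is in {1,6}.
From clues 1–4: D → day 1, F → day 2, A → day 3, C → day 4, B → day 5, E → day 6.

D, F, A, C, B, E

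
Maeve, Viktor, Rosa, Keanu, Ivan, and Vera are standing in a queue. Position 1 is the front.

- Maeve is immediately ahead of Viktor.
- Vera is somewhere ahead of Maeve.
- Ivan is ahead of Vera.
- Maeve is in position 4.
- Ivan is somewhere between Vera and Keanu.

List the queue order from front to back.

From clue 1: Maeve is in {1,2,3,4,5}.
From clues 1–2: Maeve is in {2,3,4,5}.
From clues 1–3: Maeve is in {3,4,5}.
From clues 1–4: Maeve → position 4, Viktor → position 5.
From clues 1–5: Keanu → position 1, Ivan → position 2, Vera → position 3, Rosa → position 6.

Keanu, Ivan, Vera, Maeve, Viktor, Rosa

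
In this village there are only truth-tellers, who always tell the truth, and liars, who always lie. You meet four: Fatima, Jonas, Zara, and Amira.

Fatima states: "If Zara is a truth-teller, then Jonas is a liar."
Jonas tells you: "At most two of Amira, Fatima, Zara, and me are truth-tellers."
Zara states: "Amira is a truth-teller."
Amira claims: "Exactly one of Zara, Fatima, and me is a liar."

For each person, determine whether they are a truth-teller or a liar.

Consider Fatima. Suppose Fatima is a liar.
Then no assignment of the remaining roles makes every statement match its speaker's type — contradiction.
So Fatima is a truth-teller.
Consider Jonas. Suppose Jonas is a liar.
Then no assignment of the remaining roles makes every statement match its speaker's type — contradiction.
So Jonas is a truth-teller.
Consider Zara. Suppose Zara is a truth-teller.
Then Fatima's statement comes out false, contradicting Fatima being a truth-teller.
So Zara is a liar.
Consider Amira. Suppose Amira is a truth-teller.
Then Jonas's statement comes out false, contradicting Jonas being a truth-teller.
So Amira is a liar.

Fatima: truth-teller, Jonas: truth-teller, Zara: liar, Amira: liar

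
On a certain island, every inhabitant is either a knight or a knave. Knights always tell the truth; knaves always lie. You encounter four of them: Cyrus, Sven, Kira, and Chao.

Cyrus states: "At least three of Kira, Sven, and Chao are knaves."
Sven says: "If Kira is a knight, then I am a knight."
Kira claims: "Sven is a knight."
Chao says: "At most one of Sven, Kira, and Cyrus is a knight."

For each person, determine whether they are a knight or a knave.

Cyrus: knave, Sven: knight, Kira: knight, Chao: knave

Consider Cyrus. Suppose Cyrus is a knight.
Then no assignment of the remaining roles makes every statement match its speaker's type — contradiction.
So Cyrus is a knave.
Consider Sven. Suppose Sven is a knave.
Then no assignment of the remaining roles makes every statement match its speaker's type — contradiction.
So Sven is a knight.
With that fixed, Kira's statement is true, so Kira is a knight.
With that fixed, Chao's statement is false, so Chao is a knave.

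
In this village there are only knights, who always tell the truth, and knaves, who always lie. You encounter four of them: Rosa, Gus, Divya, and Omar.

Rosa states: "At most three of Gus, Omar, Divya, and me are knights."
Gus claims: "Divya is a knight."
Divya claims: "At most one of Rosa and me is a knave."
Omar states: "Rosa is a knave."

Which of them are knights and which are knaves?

Consider Rosa. Suppose Rosa is a knave.
Then Rosa's own statement would have to be false, but it can't be — contradiction.
So Rosa is a knight.
With that fixed, Divya's statement is true, so Divya is a knight.
With that fixed, Omar's statement is false, so Omar is a knave.
With that fixed, Gus's statement is true, so Gus is a knight.

Rosa: knight, Gus: knight, Divya: knight, Omar: knave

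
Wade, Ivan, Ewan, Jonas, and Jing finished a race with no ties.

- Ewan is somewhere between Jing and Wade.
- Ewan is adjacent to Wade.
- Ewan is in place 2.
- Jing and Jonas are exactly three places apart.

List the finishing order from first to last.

From clue 1: Ewan is in {2,3,4}.
From clues 1–3: Ewan → place 2.
From clues 1–4: Jing → place 1, Wade → place 3, Jonas → place 4, Ivan → place 5.

Jing, Ewan, Wade, Jonas, Ivan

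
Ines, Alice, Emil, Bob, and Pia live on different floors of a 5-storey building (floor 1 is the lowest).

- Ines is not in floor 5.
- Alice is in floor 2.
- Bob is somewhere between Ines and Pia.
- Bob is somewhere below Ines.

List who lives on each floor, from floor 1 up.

From clue 1: Ines is in {1,2,3,4}.
From clues 1–2: Alice → floor 2.
From clues 1–3: Bob is in {3,4}.
From clues 1–4: Pia → floor 1, Bob → floor 3, Ines → floor 4, Emil → floor 5.

Pia, Alice, Bob, Ines, Emil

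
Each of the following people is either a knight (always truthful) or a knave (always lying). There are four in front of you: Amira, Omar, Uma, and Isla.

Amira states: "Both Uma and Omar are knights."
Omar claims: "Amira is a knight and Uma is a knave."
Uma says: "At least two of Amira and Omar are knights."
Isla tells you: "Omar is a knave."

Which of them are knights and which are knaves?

Consider Amira. Suppose Amira is a knight.
Then no assignment of the remaining roles makes every statement match its speaker's type — contradiction.
So Amira is a knave.
With that fixed, Omar's statement is false, so Omar is a knave.
With that fixed, Uma's statement is false, so Uma is a knave.
With that fixed, Isla's statement is true, so Isla is a knight.

Amira: knave, Omar: knave, Uma: knave, Isla: knight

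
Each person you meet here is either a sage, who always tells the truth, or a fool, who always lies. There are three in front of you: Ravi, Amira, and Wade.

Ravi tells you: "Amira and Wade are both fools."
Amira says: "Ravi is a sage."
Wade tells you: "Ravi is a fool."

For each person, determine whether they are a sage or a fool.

Ravi: fool, Amira: fool, Wade: sage

Consider Ravi. Suppose Ravi is a sage.
Then no assignment of the remaining roles makes every statement match its speaker's type — contradiction.
So Ravi is a fool.
With that fixed, Amira's statement is false, so Amira is a fool.
With that fixed, Wade's statement is true, so Wade is a sage.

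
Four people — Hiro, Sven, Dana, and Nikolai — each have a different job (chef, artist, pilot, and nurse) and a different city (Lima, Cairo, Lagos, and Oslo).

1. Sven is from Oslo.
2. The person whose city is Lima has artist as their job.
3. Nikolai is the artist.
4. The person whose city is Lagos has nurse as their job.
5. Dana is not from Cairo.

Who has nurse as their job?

With clues 1–3, Nikolai is impossible for the one with job nurse.
With clues 1–4, Sven is impossible for the one with job nurse.
With clues 1–5, Hiro is impossible for the one with job nurse.
That leaves Dana.

Dana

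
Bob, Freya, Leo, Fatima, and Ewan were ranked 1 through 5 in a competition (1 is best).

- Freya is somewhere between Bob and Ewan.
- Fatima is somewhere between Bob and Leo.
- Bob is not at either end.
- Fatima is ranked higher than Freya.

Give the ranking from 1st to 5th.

From clue 1: Freya is in {2,3,4}.
From clues 1–2: Bob is in {1,3,5}.
From clues 1–3: Bob → rank 3.
From clues 1–4: Leo → rank 1, Fatima → rank 2, Freya → rank 4, Ewan → rank 5.

Leo, Fatima, Bob, Freya, Ewan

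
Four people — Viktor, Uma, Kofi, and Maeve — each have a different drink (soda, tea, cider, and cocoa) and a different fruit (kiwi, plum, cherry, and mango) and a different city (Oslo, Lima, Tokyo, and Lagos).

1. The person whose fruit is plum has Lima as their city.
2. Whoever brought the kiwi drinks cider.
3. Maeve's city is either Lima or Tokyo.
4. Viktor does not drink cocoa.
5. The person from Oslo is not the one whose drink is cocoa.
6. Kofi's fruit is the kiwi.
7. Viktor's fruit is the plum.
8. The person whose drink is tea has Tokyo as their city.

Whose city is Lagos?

Uma

With clues 1–3, Maeve is impossible for the one with city Lagos.
With clues 1–7, Viktor is impossible for the one with city Lagos.
With clues 1–8, Kofi is impossible for the one with city Lagos.
That leaves Uma.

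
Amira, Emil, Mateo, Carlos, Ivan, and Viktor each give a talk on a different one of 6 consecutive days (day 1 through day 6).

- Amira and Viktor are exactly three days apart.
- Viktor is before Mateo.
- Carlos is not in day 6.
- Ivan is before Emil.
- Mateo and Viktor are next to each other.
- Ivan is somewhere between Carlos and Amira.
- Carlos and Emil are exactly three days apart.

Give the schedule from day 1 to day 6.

Amira, Ivan, Carlos, Viktor, Mateo, Emil

From clues 1–2: Amira is in {1,2,4,5,6}.
From clues 1–6: Emil is in {5,6}.
From clues 1–7: Amira → day 1, Ivan → day 2, Carlos → day 3, Viktor → day 4, Mateo → day 5, Emil → day 6.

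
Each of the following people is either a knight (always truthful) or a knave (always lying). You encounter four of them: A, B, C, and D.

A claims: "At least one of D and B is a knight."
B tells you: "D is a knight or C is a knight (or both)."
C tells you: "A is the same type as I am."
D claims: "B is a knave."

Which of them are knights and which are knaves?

A: knight, B: knight, C: knight, D: knave

Consider A. Suppose A is a knave.
Then whichever role C has, C's statement has the wrong truth value — contradiction.
So A is a knight.
Consider B. Suppose B is a knave.
Then no assignment of the remaining roles makes every statement match its speaker's type — contradiction.
So B is a knight.
With that fixed, D's statement is false, so D is a knave.
Consider C. Suppose C is a knave.
Then B's statement comes out false, contradicting B being a knight.
So C is a knight.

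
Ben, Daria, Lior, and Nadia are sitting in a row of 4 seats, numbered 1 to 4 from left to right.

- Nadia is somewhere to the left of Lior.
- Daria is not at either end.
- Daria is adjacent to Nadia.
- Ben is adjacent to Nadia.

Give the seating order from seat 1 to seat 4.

Ben, Nadia, Daria, Lior

From clue 1: Lior is in {2,3,4}.
From clues 1–2: Daria is in {2,3}.
From clues 1–4: Ben → seat 1, Nadia → seat 2, Daria → seat 3, Lior → seat 4.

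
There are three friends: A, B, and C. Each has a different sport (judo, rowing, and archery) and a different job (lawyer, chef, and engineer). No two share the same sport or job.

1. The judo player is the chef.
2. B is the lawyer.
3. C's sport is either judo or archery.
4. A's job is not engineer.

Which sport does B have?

rowing

With clues 1–2, judo is impossible for B's sport.
With clues 1–4, archery is impossible for B's sport.
That leaves rowing.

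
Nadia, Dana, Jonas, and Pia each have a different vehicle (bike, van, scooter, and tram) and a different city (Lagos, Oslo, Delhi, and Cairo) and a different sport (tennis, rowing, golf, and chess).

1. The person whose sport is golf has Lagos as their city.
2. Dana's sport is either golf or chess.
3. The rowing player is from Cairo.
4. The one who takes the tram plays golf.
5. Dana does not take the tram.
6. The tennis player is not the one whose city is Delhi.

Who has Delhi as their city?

With clues 1–6, Jonas, Nadia, and Pia are impossible for the one with city Delhi.
That leaves Dana.

Dana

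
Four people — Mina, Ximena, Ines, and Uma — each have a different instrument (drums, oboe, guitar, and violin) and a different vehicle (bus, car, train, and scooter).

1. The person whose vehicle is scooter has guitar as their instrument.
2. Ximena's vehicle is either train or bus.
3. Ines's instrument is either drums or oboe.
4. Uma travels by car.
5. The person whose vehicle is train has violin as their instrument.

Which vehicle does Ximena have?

With clues 1–2, car and scooter are impossible for Ximena's vehicle.
With clues 1–5, bus is impossible for Ximena's vehicle.
That leaves train.

train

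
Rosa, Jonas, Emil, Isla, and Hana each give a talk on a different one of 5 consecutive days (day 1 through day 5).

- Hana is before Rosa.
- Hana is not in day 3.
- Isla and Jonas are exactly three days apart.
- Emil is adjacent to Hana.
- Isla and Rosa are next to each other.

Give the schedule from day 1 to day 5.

From clue 1: Rosa is in {2,3,4,5}.
From clues 1–2: Hana is in {1,2,4}.
From clues 1–3: Hana is in {1,2}.
From clues 1–4: Hana → day 2, Emil → day 3, Rosa → day 5.
From clues 1–5: Jonas → day 1, Isla → day 4.

Jonas, Hana, Emil, Isla, Rosa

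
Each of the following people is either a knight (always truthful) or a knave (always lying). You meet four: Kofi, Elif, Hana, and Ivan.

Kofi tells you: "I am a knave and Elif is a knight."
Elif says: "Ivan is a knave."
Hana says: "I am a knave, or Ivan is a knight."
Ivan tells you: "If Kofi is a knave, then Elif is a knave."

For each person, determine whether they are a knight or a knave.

Consider Kofi. Suppose Kofi is a knight.
Then Kofi's own statement would have to be true, but it can't be — contradiction.
So Kofi is a knave.
Consider Elif. Suppose Elif is a knight.
Then Kofi's statement comes out true, contradicting Kofi being a knave.
So Elif is a knave.
With that fixed, Ivan's statement is true, so Ivan is a knight.
With that fixed, Hana's statement is true, so Hana is a knight.

Kofi: knave, Elif: knave, Hana: knight, Ivan: knight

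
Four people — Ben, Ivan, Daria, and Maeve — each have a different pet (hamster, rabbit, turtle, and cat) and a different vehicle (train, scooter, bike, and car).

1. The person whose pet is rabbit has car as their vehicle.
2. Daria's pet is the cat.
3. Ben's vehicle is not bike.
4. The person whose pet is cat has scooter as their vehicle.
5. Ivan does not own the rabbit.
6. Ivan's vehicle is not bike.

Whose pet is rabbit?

With clues 1–2, Daria is impossible for the one with pet rabbit.
With clues 1–5, Ivan is impossible for the one with pet rabbit.
With clues 1–6, Maeve is impossible for the one with pet rabbit.
That leaves Ben.

Ben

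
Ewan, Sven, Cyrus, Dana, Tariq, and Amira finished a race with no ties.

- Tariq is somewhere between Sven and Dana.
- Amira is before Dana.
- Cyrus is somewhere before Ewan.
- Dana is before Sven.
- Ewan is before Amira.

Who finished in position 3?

Amira

With clues 1–4, Sven is ruled out for place 3.
With clues 1–5, Cyrus, Dana, Ewan, and Tariq are ruled out for place 3.
So place 3 is Amira.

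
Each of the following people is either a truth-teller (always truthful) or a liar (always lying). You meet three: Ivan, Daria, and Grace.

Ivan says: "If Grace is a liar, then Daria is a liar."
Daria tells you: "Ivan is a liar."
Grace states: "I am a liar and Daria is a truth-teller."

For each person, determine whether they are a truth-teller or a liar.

Ivan: truth-teller, Daria: liar, Grace: liar

Consider Ivan. Suppose Ivan is a liar.
Then no assignment of the remaining roles makes every statement match its speaker's type — contradiction.
So Ivan is a truth-teller.
With that fixed, Daria's statement is false, so Daria is a liar.
With that fixed, Grace's statement is false, so Grace is a liar.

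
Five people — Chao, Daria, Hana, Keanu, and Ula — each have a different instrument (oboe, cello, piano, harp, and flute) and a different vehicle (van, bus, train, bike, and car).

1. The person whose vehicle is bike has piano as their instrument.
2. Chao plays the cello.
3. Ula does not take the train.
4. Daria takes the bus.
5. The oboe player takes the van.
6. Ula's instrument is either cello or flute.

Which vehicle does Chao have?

With clues 1–2, bike is impossible for Chao's vehicle.
With clues 1–4, bus is impossible for Chao's vehicle.
With clues 1–5, van is impossible for Chao's vehicle.
With clues 1–6, car is impossible for Chao's vehicle.
That leaves train.

train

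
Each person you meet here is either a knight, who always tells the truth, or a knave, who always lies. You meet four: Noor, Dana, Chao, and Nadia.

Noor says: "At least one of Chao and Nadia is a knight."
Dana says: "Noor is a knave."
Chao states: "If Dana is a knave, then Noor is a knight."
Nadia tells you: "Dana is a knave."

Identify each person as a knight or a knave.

Consider Noor. Suppose Noor is a knave.
Then no assignment of the remaining roles makes every statement match its speaker's type — contradiction.
So Noor is a knight.
With that fixed, Dana's statement is false, so Dana is a knave.
With that fixed, Chao's statement is true, so Chao is a knight.
With that fixed, Nadia's statement is true, so Nadia is a knight.

Noor: knight, Dana: knave, Chao: knight, Nadia: knight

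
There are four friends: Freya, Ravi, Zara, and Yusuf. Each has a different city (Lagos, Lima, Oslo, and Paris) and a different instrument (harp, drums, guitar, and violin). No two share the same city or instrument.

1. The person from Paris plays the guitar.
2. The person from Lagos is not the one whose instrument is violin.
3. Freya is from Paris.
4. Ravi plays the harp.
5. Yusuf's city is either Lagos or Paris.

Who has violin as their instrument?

Zara

With clues 1–3, Freya is impossible for the one with instrument violin.
With clues 1–4, Ravi is impossible for the one with instrument violin.
With clues 1–5, Yusuf is impossible for the one with instrument violin.
That leaves Zara.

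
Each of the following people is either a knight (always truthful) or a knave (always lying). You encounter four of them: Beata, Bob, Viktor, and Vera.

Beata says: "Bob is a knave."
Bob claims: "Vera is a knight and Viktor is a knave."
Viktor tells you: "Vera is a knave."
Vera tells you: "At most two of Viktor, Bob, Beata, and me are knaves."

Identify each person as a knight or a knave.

Consider Beata. Suppose Beata is a knight.
Then no assignment of the remaining roles makes every statement match its speaker's type — contradiction.
So Beata is a knave.
Consider Bob. Suppose Bob is a knave.
Then Beata's statement comes out true, contradicting Beata being a knave.
So Bob is a knight.
Consider Viktor. Suppose Viktor is a knight.
Then Bob's statement comes out false, contradicting Bob being a knight.
So Viktor is a knave.
Consider Vera. Suppose Vera is a knave.
Then Bob's statement comes out false, contradicting Bob being a knight.
So Vera is a knight.

Beata: knave, Bob: knight, Viktor: knave, Vera: knight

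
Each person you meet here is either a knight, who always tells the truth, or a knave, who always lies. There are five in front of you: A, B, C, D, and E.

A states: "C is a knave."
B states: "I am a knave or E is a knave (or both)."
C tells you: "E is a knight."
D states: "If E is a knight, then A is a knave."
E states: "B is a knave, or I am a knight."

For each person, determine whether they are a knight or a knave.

Consider A. Suppose A is a knave.
Then no assignment of the remaining roles makes every statement match its speaker's type — contradiction.
So A is a knight.
Consider B. Suppose B is a knave.
Then B's own statement would have to be false, but it can't be — contradiction.
So B is a knight.
Consider C. Suppose C is a knight.
Then A's statement comes out false, contradicting A being a knight.
So C is a knave.
Consider D. Suppose D is a knave.
Then no assignment of the remaining roles makes every statement match its speaker's type — contradiction.
So D is a knight.
Consider E. Suppose E is a knight.
Then B's statement comes out false, contradicting B being a knight.
So E is a knave.

A: knight, B: knight, C: knave, D: knight, E: knave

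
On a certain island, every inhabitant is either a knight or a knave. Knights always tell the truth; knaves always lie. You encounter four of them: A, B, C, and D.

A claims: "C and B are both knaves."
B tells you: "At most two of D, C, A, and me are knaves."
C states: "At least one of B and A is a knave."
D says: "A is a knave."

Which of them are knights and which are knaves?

Consider A. Suppose A is a knight.
Then no assignment of the remaining roles makes every statement match its speaker's type — contradiction.
So A is a knave.
With that fixed, C's statement is true, so C is a knight.
With that fixed, D's statement is true, so D is a knight.
With that fixed, B's statement is true, so B is a knight.

A: knave, B: knight, C: knight, D: knight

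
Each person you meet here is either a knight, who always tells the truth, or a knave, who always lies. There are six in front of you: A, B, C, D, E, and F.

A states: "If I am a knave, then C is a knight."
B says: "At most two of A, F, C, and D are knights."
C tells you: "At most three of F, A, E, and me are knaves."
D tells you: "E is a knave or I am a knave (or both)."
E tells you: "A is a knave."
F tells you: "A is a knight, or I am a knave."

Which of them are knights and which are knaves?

A: knight, B: knave, C: knight, D: knight, E: knave, F: knight

Consider A. Suppose A is a knave.
Then whichever role F has, F's statement has the wrong truth value — contradiction.
So A is a knight.
With that fixed, C's statement is true, so C is a knight.
With that fixed, E's statement is false, so E is a knave.
With that fixed, F's statement is true, so F is a knight.
With that fixed, B's statement is false, so B is a knave.
With that fixed, D's statement is true, so D is a knight.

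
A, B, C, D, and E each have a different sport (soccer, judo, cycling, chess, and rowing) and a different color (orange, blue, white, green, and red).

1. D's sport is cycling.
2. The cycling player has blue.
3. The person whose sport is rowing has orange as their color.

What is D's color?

With clues 1–2, green, orange, red, and white are impossible for D's color.
That leaves blue.

blue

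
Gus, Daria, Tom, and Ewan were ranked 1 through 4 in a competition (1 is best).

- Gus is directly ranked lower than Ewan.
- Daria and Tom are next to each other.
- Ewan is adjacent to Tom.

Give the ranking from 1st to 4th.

Daria, Tom, Ewan, Gus

From clue 1: Gus is in {2,3,4}.
From clues 1–2: Gus is in {2,4}.
From clues 1–3: Daria → rank 1, Tom → rank 2, Ewan → rank 3, Gus → rank 4.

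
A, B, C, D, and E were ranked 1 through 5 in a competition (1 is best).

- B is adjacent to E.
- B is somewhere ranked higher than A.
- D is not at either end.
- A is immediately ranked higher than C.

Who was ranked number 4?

A

With clues 1–4, B, C, D, and E are ruled out for rank 4.
So rank 4 is A.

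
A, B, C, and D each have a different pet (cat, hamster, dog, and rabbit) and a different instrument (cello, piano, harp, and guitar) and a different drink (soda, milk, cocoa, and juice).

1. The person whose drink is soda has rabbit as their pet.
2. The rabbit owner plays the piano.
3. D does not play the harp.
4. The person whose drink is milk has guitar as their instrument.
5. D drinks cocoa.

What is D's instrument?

cello

With clues 1–3, harp is impossible for D's instrument.
With clues 1–5, guitar and piano are impossible for D's instrument.
That leaves cello.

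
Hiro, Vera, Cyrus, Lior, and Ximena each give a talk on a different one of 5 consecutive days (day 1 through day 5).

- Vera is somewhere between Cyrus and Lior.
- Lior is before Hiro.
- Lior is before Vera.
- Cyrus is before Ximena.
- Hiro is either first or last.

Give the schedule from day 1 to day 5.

Lior, Vera, Cyrus, Ximena, Hiro

From clue 1: Vera is in {2,3,4}.
From clues 1–3: Lior is in {1,2}.
From clues 1–4: Lior → day 1.
From clues 1–5: Vera → day 2, Cyrus → day 3, Ximena → day 4, Hiro → day 5.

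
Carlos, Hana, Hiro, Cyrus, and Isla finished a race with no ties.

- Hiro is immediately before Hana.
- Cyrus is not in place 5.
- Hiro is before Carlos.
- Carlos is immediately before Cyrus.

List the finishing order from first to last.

From clue 1: Hana is in {2,3,4,5}.
From clues 1–3: Carlos is in {3,4,5}.
From clues 1–4: Hiro → place 1, Hana → place 2, Carlos → place 3, Cyrus → place 4, Isla → place 5.

Hiro, Hana, Carlos, Cyrus, Isla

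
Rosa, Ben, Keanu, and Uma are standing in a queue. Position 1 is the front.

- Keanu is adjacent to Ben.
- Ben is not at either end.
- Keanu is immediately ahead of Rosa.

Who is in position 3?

With clues 1–3, Ben, Rosa, and Uma are ruled out for position 3.
So position 3 is Keanu.

Keanu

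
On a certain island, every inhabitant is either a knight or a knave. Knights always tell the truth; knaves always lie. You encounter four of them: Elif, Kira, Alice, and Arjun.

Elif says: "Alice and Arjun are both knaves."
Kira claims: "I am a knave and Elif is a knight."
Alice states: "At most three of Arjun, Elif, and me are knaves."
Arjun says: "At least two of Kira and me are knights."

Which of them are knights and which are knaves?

Regardless of anyone's role, Alice's statement is true, so Alice is a knight.
With that fixed, Elif's statement is false, so Elif is a knave.
With that fixed, Kira's statement is false, so Kira is a knave.
With that fixed, Arjun's statement is false, so Arjun is a knave.

Elif: knave, Kira: knave, Alice: knight, Arjun: knave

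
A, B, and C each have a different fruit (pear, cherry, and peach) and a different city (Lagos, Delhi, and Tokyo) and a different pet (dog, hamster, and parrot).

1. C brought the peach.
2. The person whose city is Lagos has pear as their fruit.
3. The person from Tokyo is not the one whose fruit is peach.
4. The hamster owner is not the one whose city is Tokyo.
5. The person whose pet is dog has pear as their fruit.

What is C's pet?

With clues 1–5, dog and parrot are impossible for C's pet.
That leaves hamster.

hamster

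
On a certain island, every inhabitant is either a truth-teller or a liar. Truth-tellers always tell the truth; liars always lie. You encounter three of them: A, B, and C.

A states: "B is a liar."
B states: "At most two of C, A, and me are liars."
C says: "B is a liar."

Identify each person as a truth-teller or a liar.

Consider A. Suppose A is a truth-teller.
Then no assignment of the remaining roles makes every statement match its speaker's type — contradiction.
So A is a liar.
Consider B. Suppose B is a liar.
Then A's statement comes out true, contradicting A being a liar.
So B is a truth-teller.
With that fixed, C's statement is false, so C is a liar.

A: liar, B: truth-teller, C: liar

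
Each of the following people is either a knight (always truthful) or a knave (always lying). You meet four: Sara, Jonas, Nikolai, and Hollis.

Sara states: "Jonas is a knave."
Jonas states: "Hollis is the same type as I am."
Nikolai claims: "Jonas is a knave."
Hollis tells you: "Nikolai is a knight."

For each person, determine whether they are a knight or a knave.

Sara: knight, Jonas: knave, Nikolai: knight, Hollis: knight

Consider Sara. Suppose Sara is a knave.
Then no assignment of the remaining roles makes every statement match its speaker's type — contradiction.
So Sara is a knight.
Consider Jonas. Suppose Jonas is a knight.
Then Sara's statement comes out false, contradicting Sara being a knight.
So Jonas is a knave.
With that fixed, Nikolai's statement is true, so Nikolai is a knight.
With that fixed, Hollis's statement is true, so Hollis is a knight.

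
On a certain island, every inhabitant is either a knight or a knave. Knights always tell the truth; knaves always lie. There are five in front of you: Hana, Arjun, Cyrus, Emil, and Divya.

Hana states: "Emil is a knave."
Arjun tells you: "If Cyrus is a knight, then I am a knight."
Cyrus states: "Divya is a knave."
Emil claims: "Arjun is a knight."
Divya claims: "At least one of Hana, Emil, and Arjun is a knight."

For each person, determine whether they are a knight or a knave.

Hana: knave, Arjun: knight, Cyrus: knave, Emil: knight, Divya: knight

Consider Hana. Suppose Hana is a knight.
Then no assignment of the remaining roles makes every statement match its speaker's type — contradiction.
So Hana is a knave.
Consider Arjun. Suppose Arjun is a knave.
Then no assignment of the remaining roles makes every statement match its speaker's type — contradiction.
So Arjun is a knight.
With that fixed, Emil's statement is true, so Emil is a knight.
With that fixed, Divya's statement is true, so Divya is a knight.
With that fixed, Cyrus's statement is false, so Cyrus is a knave.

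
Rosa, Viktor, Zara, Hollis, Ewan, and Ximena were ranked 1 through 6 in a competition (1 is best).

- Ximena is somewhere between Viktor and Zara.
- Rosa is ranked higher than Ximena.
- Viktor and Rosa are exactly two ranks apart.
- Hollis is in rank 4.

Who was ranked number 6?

Zara

With clue 1, Ximena is ruled out for rank 6.
With clues 1–2, Rosa is ruled out for rank 6.
With clues 1–4, Ewan, Hollis, and Viktor are ruled out for rank 6.
So rank 6 is Zara.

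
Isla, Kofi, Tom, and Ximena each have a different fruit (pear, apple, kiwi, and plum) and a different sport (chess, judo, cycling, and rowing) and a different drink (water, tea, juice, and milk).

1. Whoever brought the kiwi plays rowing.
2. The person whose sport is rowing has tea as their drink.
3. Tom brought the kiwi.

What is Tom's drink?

With clues 1–3, juice, milk, and water are impossible for Tom's drink.
That leaves tea.

tea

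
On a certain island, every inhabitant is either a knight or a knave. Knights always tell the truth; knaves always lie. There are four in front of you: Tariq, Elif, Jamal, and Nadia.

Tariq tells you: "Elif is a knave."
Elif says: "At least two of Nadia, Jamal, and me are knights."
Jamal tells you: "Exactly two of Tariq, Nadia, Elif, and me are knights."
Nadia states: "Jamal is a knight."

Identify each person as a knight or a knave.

Consider Tariq. Suppose Tariq is a knave.
Then no assignment of the remaining roles makes every statement match its speaker's type — contradiction.
So Tariq is a knight.
Consider Elif. Suppose Elif is a knight.
Then Tariq's statement comes out false, contradicting Tariq being a knight.
So Elif is a knave.
Consider Jamal. Suppose Jamal is a knight.
Then no assignment of the remaining roles makes every statement match its speaker's type — contradiction.
So Jamal is a knave.
With that fixed, Nadia's statement is false, so Nadia is a knave.

Tariq: knight, Elif: knave, Jamal: knave, Nadia: knave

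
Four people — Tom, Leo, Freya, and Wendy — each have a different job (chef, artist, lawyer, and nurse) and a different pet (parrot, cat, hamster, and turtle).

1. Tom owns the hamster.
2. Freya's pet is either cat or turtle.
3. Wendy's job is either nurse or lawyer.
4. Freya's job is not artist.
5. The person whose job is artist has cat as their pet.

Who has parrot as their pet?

Clue 1 rules out Tom for the one with pet parrot.
With clues 1–2, Freya is impossible for the one with pet parrot.
With clues 1–5, Leo is impossible for the one with pet parrot.
That leaves Wendy.

Wendy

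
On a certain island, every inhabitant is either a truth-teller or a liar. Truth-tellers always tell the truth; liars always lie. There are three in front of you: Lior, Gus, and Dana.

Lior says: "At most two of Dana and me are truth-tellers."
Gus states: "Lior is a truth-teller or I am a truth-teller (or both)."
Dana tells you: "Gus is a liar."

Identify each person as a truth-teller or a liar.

Lior: truth-teller, Gus: truth-teller, Dana: liar

Regardless of anyone's role, Lior's statement is true, so Lior is a truth-teller.
With that fixed, Gus's statement is true, so Gus is a truth-teller.
With that fixed, Dana's statement is false, so Dana is a liar.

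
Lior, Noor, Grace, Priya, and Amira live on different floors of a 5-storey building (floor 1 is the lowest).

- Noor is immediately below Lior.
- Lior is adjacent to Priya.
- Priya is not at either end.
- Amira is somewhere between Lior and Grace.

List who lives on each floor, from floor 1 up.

Noor, Lior, Priya, Amira, Grace

From clue 1: Lior is in {2,3,4,5}.
From clues 1–2: Lior is in {2,3,4}.
From clues 1–3: Lior is in {2,3}.
From clues 1–4: Noor → floor 1, Lior → floor 2, Priya → floor 3, Amira → floor 4, Grace → floor 5.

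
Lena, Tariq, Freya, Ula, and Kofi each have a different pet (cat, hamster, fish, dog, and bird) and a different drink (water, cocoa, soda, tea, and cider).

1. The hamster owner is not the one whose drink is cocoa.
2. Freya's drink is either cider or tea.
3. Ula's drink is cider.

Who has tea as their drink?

Freya

With clues 1–3, Kofi, Lena, Tariq, and Ula are impossible for the one with drink tea.
That leaves Freya.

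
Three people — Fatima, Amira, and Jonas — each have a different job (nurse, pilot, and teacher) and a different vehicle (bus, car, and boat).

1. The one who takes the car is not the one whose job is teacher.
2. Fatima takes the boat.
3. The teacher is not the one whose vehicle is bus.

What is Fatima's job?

With clues 1–3, nurse and pilot are impossible for Fatima's job.
That leaves teacher.

teacher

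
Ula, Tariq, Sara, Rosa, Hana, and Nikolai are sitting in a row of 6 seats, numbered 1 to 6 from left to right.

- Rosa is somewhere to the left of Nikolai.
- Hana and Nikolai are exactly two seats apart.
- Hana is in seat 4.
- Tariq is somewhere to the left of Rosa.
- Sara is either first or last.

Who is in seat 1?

Sara

With clue 1, Nikolai is ruled out for seat 1.
With clues 1–3, Hana is ruled out for seat 1.
With clues 1–4, Rosa is ruled out for seat 1.
With clues 1–5, Tariq and Ula are ruled out for seat 1.
So seat 1 is Sara.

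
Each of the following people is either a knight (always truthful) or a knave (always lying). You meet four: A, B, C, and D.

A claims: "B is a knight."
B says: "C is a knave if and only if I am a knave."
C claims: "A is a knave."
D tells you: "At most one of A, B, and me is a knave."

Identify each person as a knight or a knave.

Consider A. Suppose A is a knight.
Then no assignment of the remaining roles makes every statement match its speaker's type — contradiction.
So A is a knave.
With that fixed, C's statement is true, so C is a knight.
Consider B. Suppose B is a knight.
Then A's statement comes out true, contradicting A being a knave.
So B is a knave.
With that fixed, D's statement is false, so D is a knave.

A: knave, B: knave, C: knight, D: knave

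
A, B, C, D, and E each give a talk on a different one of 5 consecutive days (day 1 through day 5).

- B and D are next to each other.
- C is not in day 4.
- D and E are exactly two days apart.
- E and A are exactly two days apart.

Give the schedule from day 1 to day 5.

A, C, E, B, D

From clues 1–2: C is in {1,2,3,5}.
From clues 1–4: A → day 1, C → day 2, E → day 3, B → day 4, D → day 5.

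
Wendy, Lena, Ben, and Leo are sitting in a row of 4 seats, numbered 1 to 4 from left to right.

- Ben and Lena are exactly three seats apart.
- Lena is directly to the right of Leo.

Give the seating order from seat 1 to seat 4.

Ben, Wendy, Leo, Lena

From clue 1: Wendy is in {2,3}.
From clues 1–2: Ben → seat 1, Wendy → seat 2, Leo → seat 3, Lena → seat 4.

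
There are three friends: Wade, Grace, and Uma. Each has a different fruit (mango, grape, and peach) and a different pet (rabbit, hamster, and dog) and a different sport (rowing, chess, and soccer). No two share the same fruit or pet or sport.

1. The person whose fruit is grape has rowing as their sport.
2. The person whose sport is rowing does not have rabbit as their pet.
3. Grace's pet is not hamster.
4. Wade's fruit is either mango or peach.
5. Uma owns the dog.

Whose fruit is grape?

With clues 1–4, Wade is impossible for the one with fruit grape.
With clues 1–5, Grace is impossible for the one with fruit grape.
That leaves Uma.

Uma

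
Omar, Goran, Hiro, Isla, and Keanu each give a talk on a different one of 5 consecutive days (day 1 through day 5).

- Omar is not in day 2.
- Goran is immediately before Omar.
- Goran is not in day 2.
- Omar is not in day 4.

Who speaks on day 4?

With clues 1–3, Hiro, Isla, and Keanu are ruled out for day 4.
With clues 1–4, Omar is ruled out for day 4.
So day 4 is Goran.

Goran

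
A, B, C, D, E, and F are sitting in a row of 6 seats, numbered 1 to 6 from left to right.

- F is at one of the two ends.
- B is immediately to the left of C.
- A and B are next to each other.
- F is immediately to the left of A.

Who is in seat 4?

With clue 1, F is ruled out for seat 4.
With clues 1–4, A, B, D, and E are ruled out for seat 4.
So seat 4 is C.

C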